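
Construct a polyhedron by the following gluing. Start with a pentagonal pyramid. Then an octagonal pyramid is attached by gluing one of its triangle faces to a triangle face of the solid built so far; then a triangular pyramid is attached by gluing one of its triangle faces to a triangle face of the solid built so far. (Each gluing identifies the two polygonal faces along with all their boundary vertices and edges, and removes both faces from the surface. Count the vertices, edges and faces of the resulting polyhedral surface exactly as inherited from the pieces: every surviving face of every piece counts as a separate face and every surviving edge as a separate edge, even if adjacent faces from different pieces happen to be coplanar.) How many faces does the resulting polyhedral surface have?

A pentagonal pyramid: V=6, E=10, F=6.
Attach an octagonal pyramid (V=9, E=16, F=9) along a 3-gon: merge 3 vertices and 3 edges, delete both glued faces → V=12, E=23, F=13.
Attach a triangular pyramid (V=4, E=6, F=4) along a 3-gon: merge 3 vertices and 3 edges, delete both glued faces → V=13, E=26, F=15.
Check: V − E + F = 13 − 26 + 15 = 2.

15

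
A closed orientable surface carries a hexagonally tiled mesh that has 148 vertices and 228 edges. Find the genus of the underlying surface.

3

Every face is a hexagon and each edge borders two faces, so 6F = 2·228, giving F = 76.
χ = V − E + F = 148 − 228 + 76 = -4.
For a closed orientable surface χ = 2 − 2g, so g = (2 − (-4))/2 = 3.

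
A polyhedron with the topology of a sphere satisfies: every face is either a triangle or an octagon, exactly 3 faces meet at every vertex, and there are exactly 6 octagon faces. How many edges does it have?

36

Let x be the number of triangles; then F = 6 + x.
Edge–face incidences: 2E = 8·6 + 3·x = 48 + 3x.
Every vertex has degree 3, so 3V = 2E.
Euler: V − E + F = 2 ⇒ (2E)/3 − E + (6 + x) = 2.
Multiply by 6: 2·(2E) − 3·(2E) + 6·(6 + x) = 12, i.e. 36 + 6x − (48 + 3x) = 12.
Collecting terms: 3x − 12 = 12, so 3x = 24, so x = 8.
Then 2E = 48 + 3·8 = 72, so E = 36, V = 2E/3 = 24, F = 6 + 8 = 14.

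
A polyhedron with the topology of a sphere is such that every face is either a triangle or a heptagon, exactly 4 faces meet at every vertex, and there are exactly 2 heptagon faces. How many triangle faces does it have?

14

Let x be the number of triangles; then F = 2 + x.
Edge–face incidences: 2E = 7·2 + 3·x = 14 + 3x.
Every vertex has degree 4, so 4V = 2E.
Euler: V − E + F = 2 ⇒ (2E)/4 − E + (2 + x) = 2.
Multiply by 8: 2·(2E) − 4·(2E) + 8·(2 + x) = 16, i.e. 16 + 8x − 2·(14 + 3x) = 16.
Collecting terms: 2x − 12 = 16, so 2x = 28, so x = 14.
Then 2E = 14 + 3·14 = 56, so E = 28, V = 2E/4 = 14, F = 2 + 14 = 16.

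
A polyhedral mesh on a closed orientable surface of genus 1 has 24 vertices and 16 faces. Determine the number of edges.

For a closed orientable surface of genus 1, χ = 2 − 2·1 = 0.
E = V + F − (0) = 24 + 16 − (0) = 40.

40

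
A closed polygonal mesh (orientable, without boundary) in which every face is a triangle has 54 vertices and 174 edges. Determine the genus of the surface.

3

Every face is a triangle and each edge borders two faces, so 3F = 2·174, giving F = 116.
χ = V − E + F = 54 − 174 + 116 = -4.
For a closed orientable surface χ = 2 − 2g, so g = (2 − (-4))/2 = 3.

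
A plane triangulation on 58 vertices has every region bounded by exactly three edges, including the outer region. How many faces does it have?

In a plane triangulation 3F = 2E and V − E + F = 2, so F = 2V − 4 = 2·58 − 4 = 112.

112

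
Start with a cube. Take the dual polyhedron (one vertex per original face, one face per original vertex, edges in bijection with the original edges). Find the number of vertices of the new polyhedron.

6

The base solid has V = 8, E = 12, F = 6.
The dual swaps V and F and preserves E: V′ = F = 6, E′ = E = 12, F′ = V = 8.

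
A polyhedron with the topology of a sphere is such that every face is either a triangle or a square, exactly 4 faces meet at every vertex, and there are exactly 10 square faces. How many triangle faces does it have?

Let x be the number of triangles; then F = 10 + x.
Edge–face incidences: 2E = 4·10 + 3·x = 40 + 3x.
Every vertex has degree 4, so 4V = 2E.
Euler: V − E + F = 2 ⇒ (2E)/4 − E + (10 + x) = 2.
Multiply by 8: 2·(2E) − 4·(2E) + 8·(10 + x) = 16, i.e. 80 + 8x − 2·(40 + 3x) = 16.
Collecting terms: 2x = 16, so x = 8.
Then 2E = 40 + 3·8 = 64, so E = 32, V = 2E/4 = 16, F = 10 + 8 = 18.

8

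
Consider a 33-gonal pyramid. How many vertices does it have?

A pyramid on an n-gon base has one n-gon and n triangles: V = 33 + 1 = 34, E = 2·33 = 66, F = 33 + 1 = 34.
Check: V − E + F = 34 − 66 + 34 = 2.

34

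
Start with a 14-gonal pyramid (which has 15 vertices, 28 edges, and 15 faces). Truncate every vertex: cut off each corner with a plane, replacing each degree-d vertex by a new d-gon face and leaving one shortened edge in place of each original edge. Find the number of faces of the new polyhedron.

30

Truncation replaces each original edge-end by a new vertex, so V′ = 2E = 56.
Each original edge survives, and each old vertex of degree d contributes d new edges; summing degrees gives Σd = 2E, so E′ = E + 2E = 3E = 84.
Each original face survives and each original vertex becomes one new face: F′ = F + V = 30.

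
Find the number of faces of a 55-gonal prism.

57

A prism on an n-gon has two n-gon bases and n rectangular sides: V = 2·55 = 110, E = 3·55 = 165, F = 55 + 2 = 57.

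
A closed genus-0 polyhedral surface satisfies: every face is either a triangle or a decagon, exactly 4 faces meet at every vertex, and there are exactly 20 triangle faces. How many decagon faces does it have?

Let x be the number of decagons; then F = 20 + x.
Edge–face incidences: 2E = 3·20 + 10·x = 60 + 10x.
Every vertex has degree 4, so 4V = 2E.
Euler: V − E + F = 2 ⇒ (2E)/4 − E + (20 + x) = 2.
Multiply by 8: 2·(2E) − 4·(2E) + 8·(20 + x) = 16, i.e. 160 + 8x − 2·(60 + 10x) = 16.
Collecting terms: −12x + 40 = 16, so −12x = −24, so x = 2.
Then 2E = 60 + 10·2 = 80, so E = 40, V = 2E/4 = 20, F = 20 + 2 = 22.

2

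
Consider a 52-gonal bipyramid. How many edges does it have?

A bipyramid over an n-gon has 2n triangular faces and n + 2 vertices: V = 52 + 2 = 54, E = 3·52 = 156, F = 2·52 = 104.

156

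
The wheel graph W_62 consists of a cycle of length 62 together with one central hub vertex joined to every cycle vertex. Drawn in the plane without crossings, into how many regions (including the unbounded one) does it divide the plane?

63

W_62 has V = 62 + 1 = 63 vertices and E = 2·62 = 124 edges.
By Euler's formula F = 2 − V + E = 2 − 63 + 124 = 63.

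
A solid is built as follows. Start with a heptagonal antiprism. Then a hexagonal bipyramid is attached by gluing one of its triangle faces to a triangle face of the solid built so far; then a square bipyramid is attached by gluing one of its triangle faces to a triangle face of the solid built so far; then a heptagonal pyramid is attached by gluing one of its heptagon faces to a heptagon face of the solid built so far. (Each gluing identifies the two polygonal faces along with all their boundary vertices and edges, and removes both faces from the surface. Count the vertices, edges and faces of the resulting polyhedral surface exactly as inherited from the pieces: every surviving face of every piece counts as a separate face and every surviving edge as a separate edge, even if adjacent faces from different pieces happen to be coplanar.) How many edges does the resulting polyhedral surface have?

59

A heptagonal antiprism: V=14, E=28, F=16.
Attach a hexagonal bipyramid (V=8, E=18, F=12) along a 3-gon: merge 3 vertices and 3 edges, delete both glued faces → V=19, E=43, F=26.
Attach a square bipyramid (V=6, E=12, F=8) along a 3-gon: merge 3 vertices and 3 edges, delete both glued faces → V=22, E=52, F=32.
Attach a heptagonal pyramid (V=8, E=14, F=8) along a 7-gon: merge 7 vertices and 7 edges, delete both glued faces → V=23, E=59, F=38.
Check: V − E + F = 23 − 59 + 38 = 2.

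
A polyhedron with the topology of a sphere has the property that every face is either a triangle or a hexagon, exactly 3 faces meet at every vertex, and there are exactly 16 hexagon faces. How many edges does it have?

54

Let x be the number of triangles; then F = 16 + x.
Edge–face incidences: 2E = 6·16 + 3·x = 96 + 3x.
Every vertex has degree 3, so 3V = 2E.
Euler: V − E + F = 2 ⇒ (2E)/3 − E + (16 + x) = 2.
Multiply by 6: 2·(2E) − 3·(2E) + 6·(16 + x) = 12, i.e. 96 + 6x − (96 + 3x) = 12.
Collecting terms: 3x = 12, so x = 4.
Then 2E = 96 + 3·4 = 108, so E = 54, V = 2E/3 = 36, F = 16 + 4 = 20.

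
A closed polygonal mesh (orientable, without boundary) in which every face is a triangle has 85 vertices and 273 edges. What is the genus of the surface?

4

Every face is a triangle and each edge borders two faces, so 3F = 2·273, giving F = 182.
χ = V − E + F = 85 − 273 + 182 = -6.
For a closed orientable surface χ = 2 − 2g, so g = (2 − (-6))/2 = 4.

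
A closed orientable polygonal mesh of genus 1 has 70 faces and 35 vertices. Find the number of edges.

For a closed orientable surface of genus 1, χ = 2 − 2·1 = 0.
E = V + F − (0) = 35 + 70 − (0) = 105.

105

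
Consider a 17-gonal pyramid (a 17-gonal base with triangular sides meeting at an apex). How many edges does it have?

34

A pyramid on an n-gon base has one n-gon and n triangles: V = 17 + 1 = 18, E = 2·17 = 34, F = 17 + 1 = 18.
Check: V − E + F = 18 − 34 + 18 = 2.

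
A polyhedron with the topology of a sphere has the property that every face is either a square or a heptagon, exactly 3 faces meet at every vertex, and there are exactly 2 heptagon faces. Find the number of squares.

7

Let x be the number of squares; then F = 2 + x.
Edge–face incidences: 2E = 7·2 + 4·x = 14 + 4x.
Every vertex has degree 3, so 3V = 2E.
Euler: V − E + F = 2 ⇒ (2E)/3 − E + (2 + x) = 2.
Multiply by 6: 2·(2E) − 3·(2E) + 6·(2 + x) = 12, i.e. 12 + 6x − (14 + 4x) = 12.
Collecting terms: 2x − 2 = 12, so 2x = 14, so x = 7.
Then 2E = 14 + 4·7 = 42, so E = 21, V = 2E/3 = 14, F = 2 + 7 = 9.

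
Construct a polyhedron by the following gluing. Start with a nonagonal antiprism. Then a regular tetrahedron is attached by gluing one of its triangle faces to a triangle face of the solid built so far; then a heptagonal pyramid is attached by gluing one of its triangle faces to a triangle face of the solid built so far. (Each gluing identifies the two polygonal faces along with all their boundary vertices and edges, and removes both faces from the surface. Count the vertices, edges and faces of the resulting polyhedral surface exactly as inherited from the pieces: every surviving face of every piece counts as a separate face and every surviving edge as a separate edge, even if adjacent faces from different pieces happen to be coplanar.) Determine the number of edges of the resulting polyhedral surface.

50

A nonagonal antiprism: V=18, E=36, F=20.
Attach a regular tetrahedron (V=4, E=6, F=4) along a 3-gon: merge 3 vertices and 3 edges, delete both glued faces → V=19, E=39, F=22.
Attach a heptagonal pyramid (V=8, E=14, F=8) along a 3-gon: merge 3 vertices and 3 edges, delete both glued faces → V=24, E=50, F=28.
Check: V − E + F = 24 − 50 + 28 = 2.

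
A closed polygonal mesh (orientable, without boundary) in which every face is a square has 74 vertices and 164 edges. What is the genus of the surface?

Every face is a square and each edge borders two faces, so 4F = 2·164, giving F = 82.
χ = V − E + F = 74 − 164 + 82 = -8.
For a closed orientable surface χ = 2 − 2g, so g = (2 − (-8))/2 = 5.

5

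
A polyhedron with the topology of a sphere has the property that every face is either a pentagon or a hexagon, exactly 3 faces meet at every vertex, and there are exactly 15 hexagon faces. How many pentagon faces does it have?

Let x be the number of pentagons; then F = 15 + x.
Edge–face incidences: 2E = 6·15 + 5·x = 90 + 5x.
Every vertex has degree 3, so 3V = 2E.
Euler: V − E + F = 2 ⇒ (2E)/3 − E + (15 + x) = 2.
Multiply by 6: 2·(2E) − 3·(2E) + 6·(15 + x) = 12, i.e. 90 + 6x − (90 + 5x) = 12.
Collecting terms: x = 12.
Then 2E = 90 + 5·12 = 150, so E = 75, V = 2E/3 = 50, F = 15 + 12 = 27.

12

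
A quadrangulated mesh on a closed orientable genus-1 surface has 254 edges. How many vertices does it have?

χ = 2 − 2·1 = 0, and every face is a square so 4F = 2E.
F = 2E/4 = 127. Then V = 0 + E − F = 0 + 254 − 127 = 127.

127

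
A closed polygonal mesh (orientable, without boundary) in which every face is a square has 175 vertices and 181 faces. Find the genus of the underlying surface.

4

Every face is a square, so 2E = 4·181 = 724, giving E = 362.
χ = V − E + F = 175 − 362 + 181 = -6.
For a closed orientable surface χ = 2 − 2g, so g = (2 − (-6))/2 = 4.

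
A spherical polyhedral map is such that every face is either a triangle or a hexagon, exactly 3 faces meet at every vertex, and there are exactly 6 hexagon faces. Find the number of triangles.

4

Let x be the number of triangles; then F = 6 + x.
Edge–face incidences: 2E = 6·6 + 3·x = 36 + 3x.
Every vertex has degree 3, so 3V = 2E.
Euler: V − E + F = 2 ⇒ (2E)/3 − E + (6 + x) = 2.
Multiply by 6: 2·(2E) − 3·(2E) + 6·(6 + x) = 12, i.e. 36 + 6x − (36 + 3x) = 12.
Collecting terms: 3x = 12, so x = 4.
Then 2E = 36 + 3·4 = 48, so E = 24, V = 2E/3 = 16, F = 6 + 4 = 10.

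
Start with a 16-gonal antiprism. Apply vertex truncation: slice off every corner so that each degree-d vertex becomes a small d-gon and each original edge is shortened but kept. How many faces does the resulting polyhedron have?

The base solid has V = 32, E = 64, F = 34.
Truncation replaces each original edge-end by a new vertex, so V′ = 2E = 128.
Each original edge survives, and each old vertex of degree d contributes d new edges; summing degrees gives Σd = 2E, so E′ = E + 2E = 3E = 192.
Each original face survives and each original vertex becomes one new face: F′ = F + V = 66.

66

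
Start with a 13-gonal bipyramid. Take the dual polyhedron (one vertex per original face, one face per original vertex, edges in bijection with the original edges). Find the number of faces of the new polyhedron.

15

The base solid has V = 15, E = 39, F = 26.
The dual swaps V and F and preserves E: V′ = F = 26, E′ = E = 39, F′ = V = 15.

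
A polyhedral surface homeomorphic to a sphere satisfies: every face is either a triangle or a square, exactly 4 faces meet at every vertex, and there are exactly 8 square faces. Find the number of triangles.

8

Let x be the number of triangles; then F = 8 + x.
Edge–face incidences: 2E = 4·8 + 3·x = 32 + 3x.
Every vertex has degree 4, so 4V = 2E.
Euler: V − E + F = 2 ⇒ (2E)/4 − E + (8 + x) = 2.
Multiply by 8: 2·(2E) − 4·(2E) + 8·(8 + x) = 16, i.e. 64 + 8x − 2·(32 + 3x) = 16.
Collecting terms: 2x = 16, so x = 8.
Then 2E = 32 + 3·8 = 56, so E = 28, V = 2E/4 = 14, F = 8 + 8 = 16.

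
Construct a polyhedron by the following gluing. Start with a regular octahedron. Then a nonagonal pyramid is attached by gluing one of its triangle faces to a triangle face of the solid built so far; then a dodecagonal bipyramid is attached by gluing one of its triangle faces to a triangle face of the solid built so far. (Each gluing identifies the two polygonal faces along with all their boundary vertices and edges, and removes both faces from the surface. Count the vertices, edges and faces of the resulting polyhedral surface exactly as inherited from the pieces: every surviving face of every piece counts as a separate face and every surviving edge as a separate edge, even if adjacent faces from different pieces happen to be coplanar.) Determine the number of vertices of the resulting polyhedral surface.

A regular octahedron: V=6, E=12, F=8.
Attach a nonagonal pyramid (V=10, E=18, F=10) along a 3-gon: merge 3 vertices and 3 edges, delete both glued faces → V=13, E=27, F=16.
Attach a dodecagonal bipyramid (V=14, E=36, F=24) along a 3-gon: merge 3 vertices and 3 edges, delete both glued faces → V=24, E=60, F=38.
Check: V − E + F = 24 − 60 + 38 = 2.

24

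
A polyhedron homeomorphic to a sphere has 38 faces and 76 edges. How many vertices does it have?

Here V − E + F = 2.
V = 2 + E − F = 2 + 76 − 38 = 40.

40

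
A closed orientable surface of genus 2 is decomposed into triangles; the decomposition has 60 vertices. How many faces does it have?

124

χ = 2 − 2·2 = -2, and every face is a triangle so 3F = 2E.
V − E + F = -2 with E = 3F/2 gives 60 − (3/2 − 1)·F = -2, so F = 124 and E = 186.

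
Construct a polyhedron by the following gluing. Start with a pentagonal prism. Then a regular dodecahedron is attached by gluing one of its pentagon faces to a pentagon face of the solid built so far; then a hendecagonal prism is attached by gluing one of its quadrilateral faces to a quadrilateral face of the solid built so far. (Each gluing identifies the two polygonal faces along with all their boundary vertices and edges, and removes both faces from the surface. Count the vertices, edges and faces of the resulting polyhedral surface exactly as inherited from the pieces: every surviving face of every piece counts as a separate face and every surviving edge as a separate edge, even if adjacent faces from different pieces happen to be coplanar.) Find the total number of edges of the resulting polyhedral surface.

A pentagonal prism: V=10, E=15, F=7.
Attach a regular dodecahedron (V=20, E=30, F=12) along a 5-gon: merge 5 vertices and 5 edges, delete both glued faces → V=25, E=40, F=17.
Attach a hendecagonal prism (V=22, E=33, F=13) along a 4-gon: merge 4 vertices and 4 edges, delete both glued faces → V=43, E=69, F=28.
Check: V − E + F = 43 − 69 + 28 = 2.

69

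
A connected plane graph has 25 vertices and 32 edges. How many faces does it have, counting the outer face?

Euler's formula for a connected plane graph: V − E + F = 2, so F = 2 − 25 + 32 = 9.

9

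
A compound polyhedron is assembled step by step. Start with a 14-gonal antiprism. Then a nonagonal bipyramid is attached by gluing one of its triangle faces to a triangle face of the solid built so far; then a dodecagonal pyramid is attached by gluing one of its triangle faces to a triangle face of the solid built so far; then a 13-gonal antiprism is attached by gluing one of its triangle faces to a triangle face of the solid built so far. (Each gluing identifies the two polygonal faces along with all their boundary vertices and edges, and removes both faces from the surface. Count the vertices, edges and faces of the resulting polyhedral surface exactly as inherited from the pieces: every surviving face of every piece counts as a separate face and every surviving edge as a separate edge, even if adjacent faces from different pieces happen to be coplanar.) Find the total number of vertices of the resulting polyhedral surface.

69

A 14-gonal antiprism: V=28, E=56, F=30.
Attach a nonagonal bipyramid (V=11, E=27, F=18) along a 3-gon: merge 3 vertices and 3 edges, delete both glued faces → V=36, E=80, F=46.
Attach a dodecagonal pyramid (V=13, E=24, F=13) along a 3-gon: merge 3 vertices and 3 edges, delete both glued faces → V=46, E=101, F=57.
Attach a 13-gonal antiprism (V=26, E=52, F=28) along a 3-gon: merge 3 vertices and 3 edges, delete both glued faces → V=69, E=150, F=83.
Check: V − E + F = 69 − 150 + 83 = 2.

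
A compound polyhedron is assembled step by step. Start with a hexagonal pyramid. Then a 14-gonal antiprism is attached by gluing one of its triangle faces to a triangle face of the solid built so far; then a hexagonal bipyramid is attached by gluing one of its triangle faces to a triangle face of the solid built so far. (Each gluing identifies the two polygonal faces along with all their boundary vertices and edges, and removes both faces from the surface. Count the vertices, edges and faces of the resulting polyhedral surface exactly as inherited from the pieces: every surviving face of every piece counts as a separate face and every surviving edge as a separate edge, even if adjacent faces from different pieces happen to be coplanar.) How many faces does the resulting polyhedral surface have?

45

A hexagonal pyramid: V=7, E=12, F=7.
Attach a 14-gonal antiprism (V=28, E=56, F=30) along a 3-gon: merge 3 vertices and 3 edges, delete both glued faces → V=32, E=65, F=35.
Attach a hexagonal bipyramid (V=8, E=18, F=12) along a 3-gon: merge 3 vertices and 3 edges, delete both glued faces → V=37, E=80, F=45.
Check: V − E + F = 37 − 80 + 45 = 2.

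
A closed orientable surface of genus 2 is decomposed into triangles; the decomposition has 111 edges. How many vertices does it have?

χ = 2 − 2·2 = -2, and every face is a triangle so 3F = 2E.
F = 2E/3 = 74. Then V = -2 + E − F = -2 + 111 − 74 = 35.

35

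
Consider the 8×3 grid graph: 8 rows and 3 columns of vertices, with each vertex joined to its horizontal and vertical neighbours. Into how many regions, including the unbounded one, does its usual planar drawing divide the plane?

15

The grid has V = 8·3 = 24 vertices and E = 8·2 + 3·7 = 37 edges.
F = 2 − V + E = 2 − 24 + 37 = 15.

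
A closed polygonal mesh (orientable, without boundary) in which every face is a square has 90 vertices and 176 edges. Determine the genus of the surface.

0

Every face is a square and each edge borders two faces, so 4F = 2·176, giving F = 88.
χ = V − E + F = 90 − 176 + 88 = 2.
For a closed orientable surface χ = 2 − 2g, so g = (2 − (2))/2 = 0.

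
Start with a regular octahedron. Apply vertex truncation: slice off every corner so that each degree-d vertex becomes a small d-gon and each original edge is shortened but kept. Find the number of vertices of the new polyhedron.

The base solid has V = 6, E = 12, F = 8.
Truncation replaces each original edge-end by a new vertex, so V′ = 2E = 24.
Each original edge survives, and each old vertex of degree d contributes d new edges; summing degrees gives Σd = 2E, so E′ = E + 2E = 3E = 36.
Each original face survives and each original vertex becomes one new face: F′ = F + V = 14.

24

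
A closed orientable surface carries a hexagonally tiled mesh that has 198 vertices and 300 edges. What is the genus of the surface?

2

Every face is a hexagon and each edge borders two faces, so 6F = 2·300, giving F = 100.
χ = V − E + F = 198 − 300 + 100 = -2.
For a closed orientable surface χ = 2 − 2g, so g = (2 − (-2))/2 = 2.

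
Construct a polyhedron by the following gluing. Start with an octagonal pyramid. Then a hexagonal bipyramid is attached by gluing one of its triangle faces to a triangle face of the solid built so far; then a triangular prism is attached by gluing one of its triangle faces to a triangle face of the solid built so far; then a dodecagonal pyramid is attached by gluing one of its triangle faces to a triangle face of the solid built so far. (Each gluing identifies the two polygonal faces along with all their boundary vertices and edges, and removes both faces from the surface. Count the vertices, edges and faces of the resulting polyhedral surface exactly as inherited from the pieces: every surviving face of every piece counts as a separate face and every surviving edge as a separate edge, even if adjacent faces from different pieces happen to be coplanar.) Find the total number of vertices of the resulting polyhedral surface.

27

An octagonal pyramid: V=9, E=16, F=9.
Attach a hexagonal bipyramid (V=8, E=18, F=12) along a 3-gon: merge 3 vertices and 3 edges, delete both glued faces → V=14, E=31, F=19.
Attach a triangular prism (V=6, E=9, F=5) along a 3-gon: merge 3 vertices and 3 edges, delete both glued faces → V=17, E=37, F=22.
Attach a dodecagonal pyramid (V=13, E=24, F=13) along a 3-gon: merge 3 vertices and 3 edges, delete both glued faces → V=27, E=58, F=33.
Check: V − E + F = 27 − 58 + 33 = 2.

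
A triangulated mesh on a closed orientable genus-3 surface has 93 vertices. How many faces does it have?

χ = 2 − 2·3 = -4, and every face is a triangle so 3F = 2E.
V − E + F = -4 with E = 3F/2 gives 93 − (3/2 − 1)·F = -4, so F = 194 and E = 291.

194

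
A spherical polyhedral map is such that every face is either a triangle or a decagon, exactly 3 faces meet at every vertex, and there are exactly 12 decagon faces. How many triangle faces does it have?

Let x be the number of triangles; then F = 12 + x.
Edge–face incidences: 2E = 10·12 + 3·x = 120 + 3x.
Every vertex has degree 3, so 3V = 2E.
Euler: V − E + F = 2 ⇒ (2E)/3 − E + (12 + x) = 2.
Multiply by 6: 2·(2E) − 3·(2E) + 6·(12 + x) = 12, i.e. 72 + 6x − (120 + 3x) = 12.
Collecting terms: 3x − 48 = 12, so 3x = 60, so x = 20.
Then 2E = 120 + 3·20 = 180, so E = 90, V = 2E/3 = 60, F = 12 + 20 = 32.

20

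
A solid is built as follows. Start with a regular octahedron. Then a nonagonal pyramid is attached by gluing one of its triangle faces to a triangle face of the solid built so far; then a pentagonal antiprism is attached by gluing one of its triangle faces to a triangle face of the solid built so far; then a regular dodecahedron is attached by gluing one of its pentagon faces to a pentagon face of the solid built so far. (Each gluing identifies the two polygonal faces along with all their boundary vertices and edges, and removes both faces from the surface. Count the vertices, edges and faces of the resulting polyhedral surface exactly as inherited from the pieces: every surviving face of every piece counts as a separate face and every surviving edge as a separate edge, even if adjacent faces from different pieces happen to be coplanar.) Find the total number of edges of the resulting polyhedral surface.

69

A regular octahedron: V=6, E=12, F=8.
Attach a nonagonal pyramid (V=10, E=18, F=10) along a 3-gon: merge 3 vertices and 3 edges, delete both glued faces → V=13, E=27, F=16.
Attach a pentagonal antiprism (V=10, E=20, F=12) along a 3-gon: merge 3 vertices and 3 edges, delete both glued faces → V=20, E=44, F=26.
Attach a regular dodecahedron (V=20, E=30, F=12) along a 5-gon: merge 5 vertices and 5 edges, delete both glued faces → V=35, E=69, F=36.
Check: V − E + F = 35 − 69 + 36 = 2.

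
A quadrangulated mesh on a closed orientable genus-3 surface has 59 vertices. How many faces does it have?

63

χ = 2 − 2·3 = -4, and every face is a square so 4F = 2E.
V − E + F = -4 with E = 4F/2 gives 59 − (4/2 − 1)·F = -4, so F = 63 and E = 126.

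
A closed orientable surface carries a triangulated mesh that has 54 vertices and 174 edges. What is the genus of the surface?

3

Every face is a triangle and each edge borders two faces, so 3F = 2·174, giving F = 116.
χ = V − E + F = 54 − 174 + 116 = -4.
For a closed orientable surface χ = 2 − 2g, so g = (2 − (-4))/2 = 3.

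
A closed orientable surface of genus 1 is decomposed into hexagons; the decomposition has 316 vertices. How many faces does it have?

χ = 2 − 2·1 = 0, and every face is a hexagon so 6F = 2E.
V − E + F = 0 with E = 6F/2 gives 316 − (6/2 − 1)·F = 0, so F = 158 and E = 474.

158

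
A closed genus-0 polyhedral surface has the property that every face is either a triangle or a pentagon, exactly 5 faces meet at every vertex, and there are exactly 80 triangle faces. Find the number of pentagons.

Let x be the number of pentagons; then F = 80 + x.
Edge–face incidences: 2E = 3·80 + 5·x = 240 + 5x.
Every vertex has degree 5, so 5V = 2E.
Euler: V − E + F = 2 ⇒ (2E)/5 − E + (80 + x) = 2.
Multiply by 10: 2·(2E) − 5·(2E) + 10·(80 + x) = 20, i.e. 800 + 10x − 3·(240 + 5x) = 20.
Collecting terms: −5x + 80 = 20, so −5x = −60, so x = 12.
Then 2E = 240 + 5·12 = 300, so E = 150, V = 2E/5 = 60, F = 80 + 12 = 92.

12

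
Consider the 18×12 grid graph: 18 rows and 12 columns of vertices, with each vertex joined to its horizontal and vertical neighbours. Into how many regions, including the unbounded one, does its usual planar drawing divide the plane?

188

The grid has V = 18·12 = 216 vertices and E = 18·11 + 12·17 = 402 edges.
F = 2 − V + E = 2 − 216 + 402 = 188.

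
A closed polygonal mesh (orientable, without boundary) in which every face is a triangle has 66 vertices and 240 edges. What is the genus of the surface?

Every face is a triangle and each edge borders two faces, so 3F = 2·240, giving F = 160.
χ = V − E + F = 66 − 240 + 160 = -14.
For a closed orientable surface χ = 2 − 2g, so g = (2 − (-14))/2 = 8.

8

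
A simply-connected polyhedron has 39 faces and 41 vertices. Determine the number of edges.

78

Here V − E + F = 2.
E = V + F − (2) = 41 + 39 − (2) = 78.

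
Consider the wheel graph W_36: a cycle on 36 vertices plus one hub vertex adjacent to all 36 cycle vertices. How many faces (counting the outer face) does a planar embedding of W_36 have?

W_36 has V = 36 + 1 = 37 vertices and E = 2·36 = 72 edges.
By Euler's formula F = 2 − V + E = 2 − 37 + 72 = 37.

37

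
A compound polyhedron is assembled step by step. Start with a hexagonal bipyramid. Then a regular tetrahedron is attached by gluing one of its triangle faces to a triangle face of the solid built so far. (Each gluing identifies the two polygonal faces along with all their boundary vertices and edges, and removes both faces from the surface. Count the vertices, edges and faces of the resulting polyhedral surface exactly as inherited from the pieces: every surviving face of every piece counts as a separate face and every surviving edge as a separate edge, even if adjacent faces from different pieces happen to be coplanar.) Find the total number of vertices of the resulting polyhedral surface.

A hexagonal bipyramid: V=8, E=18, F=12.
Attach a regular tetrahedron (V=4, E=6, F=4) along a 3-gon: merge 3 vertices and 3 edges, delete both glued faces → V=9, E=21, F=14.
Check: V − E + F = 9 − 21 + 14 = 2.

9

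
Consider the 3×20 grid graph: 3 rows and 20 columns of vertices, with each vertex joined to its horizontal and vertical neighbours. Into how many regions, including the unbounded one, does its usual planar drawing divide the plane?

The grid has V = 3·20 = 60 vertices and E = 3·19 + 20·2 = 97 edges.
F = 2 − V + E = 2 − 60 + 97 = 39.

39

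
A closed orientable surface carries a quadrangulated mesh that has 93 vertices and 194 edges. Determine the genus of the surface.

3

Every face is a square and each edge borders two faces, so 4F = 2·194, giving F = 97.
χ = V − E + F = 93 − 194 + 97 = -4.
For a closed orientable surface χ = 2 − 2g, so g = (2 − (-4))/2 = 3.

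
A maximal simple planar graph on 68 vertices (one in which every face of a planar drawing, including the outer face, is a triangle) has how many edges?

198

In a plane triangulation 3F = 2E and V − E + F = 2, so E = 3V − 6 = 3·68 − 6 = 198.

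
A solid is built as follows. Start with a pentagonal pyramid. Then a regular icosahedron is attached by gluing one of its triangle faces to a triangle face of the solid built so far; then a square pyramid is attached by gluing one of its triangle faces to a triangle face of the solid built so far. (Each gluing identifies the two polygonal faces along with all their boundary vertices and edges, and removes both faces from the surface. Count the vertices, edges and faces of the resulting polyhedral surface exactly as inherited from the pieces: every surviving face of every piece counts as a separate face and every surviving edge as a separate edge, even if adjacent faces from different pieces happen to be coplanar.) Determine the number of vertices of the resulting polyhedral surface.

A pentagonal pyramid: V=6, E=10, F=6.
Attach a regular icosahedron (V=12, E=30, F=20) along a 3-gon: merge 3 vertices and 3 edges, delete both glued faces → V=15, E=37, F=24.
Attach a square pyramid (V=5, E=8, F=5) along a 3-gon: merge 3 vertices and 3 edges, delete both glued faces → V=17, E=42, F=27.
Check: V − E + F = 17 − 42 + 27 = 2.

17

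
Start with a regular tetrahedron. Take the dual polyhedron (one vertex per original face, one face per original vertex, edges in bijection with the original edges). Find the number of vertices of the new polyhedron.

4

The base solid has V = 4, E = 6, F = 4.
The dual swaps V and F and preserves E: V′ = F = 4, E′ = E = 6, F′ = V = 4.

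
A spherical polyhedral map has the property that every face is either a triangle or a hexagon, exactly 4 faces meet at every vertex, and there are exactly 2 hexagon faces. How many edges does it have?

Let x be the number of triangles; then F = 2 + x.
Edge–face incidences: 2E = 6·2 + 3·x = 12 + 3x.
Every vertex has degree 4, so 4V = 2E.
Euler: V − E + F = 2 ⇒ (2E)/4 − E + (2 + x) = 2.
Multiply by 8: 2·(2E) − 4·(2E) + 8·(2 + x) = 16, i.e. 16 + 8x − 2·(12 + 3x) = 16.
Collecting terms: 2x − 8 = 16, so 2x = 24, so x = 12.
Then 2E = 12 + 3·12 = 48, so E = 24, V = 2E/4 = 12, F = 2 + 12 = 14.

24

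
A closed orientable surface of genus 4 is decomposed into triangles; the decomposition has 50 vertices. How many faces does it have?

χ = 2 − 2·4 = -6, and every face is a triangle so 3F = 2E.
V − E + F = -6 with E = 3F/2 gives 50 − (3/2 − 1)·F = -6, so F = 112 and E = 168.

112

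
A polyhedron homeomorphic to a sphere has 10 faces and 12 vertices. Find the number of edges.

20

Here V − E + F = 2.
E = V + F − (2) = 12 + 10 − (2) = 20.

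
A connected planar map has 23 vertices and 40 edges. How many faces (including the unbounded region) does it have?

Euler's formula for a connected plane graph: V − E + F = 2, so F = 2 − 23 + 40 = 19.

19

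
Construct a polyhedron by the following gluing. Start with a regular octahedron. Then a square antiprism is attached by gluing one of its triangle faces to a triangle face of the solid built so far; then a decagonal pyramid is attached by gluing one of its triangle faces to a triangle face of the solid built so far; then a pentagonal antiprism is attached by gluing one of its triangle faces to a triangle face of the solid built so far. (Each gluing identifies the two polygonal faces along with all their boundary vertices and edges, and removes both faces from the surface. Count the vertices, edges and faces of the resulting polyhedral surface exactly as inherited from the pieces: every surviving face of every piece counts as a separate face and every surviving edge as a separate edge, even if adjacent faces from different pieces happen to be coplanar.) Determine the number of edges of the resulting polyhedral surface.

59

A regular octahedron: V=6, E=12, F=8.
Attach a square antiprism (V=8, E=16, F=10) along a 3-gon: merge 3 vertices and 3 edges, delete both glued faces → V=11, E=25, F=16.
Attach a decagonal pyramid (V=11, E=20, F=11) along a 3-gon: merge 3 vertices and 3 edges, delete both glued faces → V=19, E=42, F=25.
Attach a pentagonal antiprism (V=10, E=20, F=12) along a 3-gon: merge 3 vertices and 3 edges, delete both glued faces → V=26, E=59, F=35.
Check: V − E + F = 26 − 59 + 35 = 2.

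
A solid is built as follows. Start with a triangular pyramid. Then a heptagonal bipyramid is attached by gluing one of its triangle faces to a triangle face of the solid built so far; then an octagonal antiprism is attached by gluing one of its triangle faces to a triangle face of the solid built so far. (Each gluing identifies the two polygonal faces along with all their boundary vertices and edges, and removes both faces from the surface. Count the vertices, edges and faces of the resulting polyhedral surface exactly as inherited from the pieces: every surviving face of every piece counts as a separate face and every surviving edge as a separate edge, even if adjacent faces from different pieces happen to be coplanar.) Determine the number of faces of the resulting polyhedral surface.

32

A triangular pyramid: V=4, E=6, F=4.
Attach a heptagonal bipyramid (V=9, E=21, F=14) along a 3-gon: merge 3 vertices and 3 edges, delete both glued faces → V=10, E=24, F=16.
Attach an octagonal antiprism (V=16, E=32, F=18) along a 3-gon: merge 3 vertices and 3 edges, delete both glued faces → V=23, E=53, F=32.
Check: V − E + F = 23 − 53 + 32 = 2.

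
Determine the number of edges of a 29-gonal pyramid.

A pyramid on an n-gon base has one n-gon and n triangles: V = 29 + 1 = 30, E = 2·29 = 58, F = 29 + 1 = 30.
Check: V − E + F = 30 − 58 + 30 = 2.

58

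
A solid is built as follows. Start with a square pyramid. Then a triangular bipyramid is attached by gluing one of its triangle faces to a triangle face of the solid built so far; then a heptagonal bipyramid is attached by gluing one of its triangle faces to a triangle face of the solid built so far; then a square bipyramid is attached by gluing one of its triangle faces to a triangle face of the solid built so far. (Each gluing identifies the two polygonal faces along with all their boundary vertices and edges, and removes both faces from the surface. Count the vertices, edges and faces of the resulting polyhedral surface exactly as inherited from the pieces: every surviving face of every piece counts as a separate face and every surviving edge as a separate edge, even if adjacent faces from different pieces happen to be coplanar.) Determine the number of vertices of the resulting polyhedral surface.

A square pyramid: V=5, E=8, F=5.
Attach a triangular bipyramid (V=5, E=9, F=6) along a 3-gon: merge 3 vertices and 3 edges, delete both glued faces → V=7, E=14, F=9.
Attach a heptagonal bipyramid (V=9, E=21, F=14) along a 3-gon: merge 3 vertices and 3 edges, delete both glued faces → V=13, E=32, F=21.
Attach a square bipyramid (V=6, E=12, F=8) along a 3-gon: merge 3 vertices and 3 edges, delete both glued faces → V=16, E=41, F=27.
Check: V − E + F = 16 − 41 + 27 = 2.

16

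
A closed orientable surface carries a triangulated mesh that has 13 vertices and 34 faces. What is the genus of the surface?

Every face is a triangle, so 2E = 3·34 = 102, giving E = 51.
χ = V − E + F = 13 − 51 + 34 = -4.
For a closed orientable surface χ = 2 − 2g, so g = (2 − (-4))/2 = 3.

3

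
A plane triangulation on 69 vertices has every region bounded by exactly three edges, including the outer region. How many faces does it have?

In a plane triangulation 3F = 2E and V − E + F = 2, so F = 2V − 4 = 2·69 − 4 = 134.

134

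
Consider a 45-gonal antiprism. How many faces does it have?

An antiprism on an n-gon has two n-gon caps and 2n triangles: V = 2·45 = 90, E = 4·45 = 180, F = 2·45 + 2 = 92.

92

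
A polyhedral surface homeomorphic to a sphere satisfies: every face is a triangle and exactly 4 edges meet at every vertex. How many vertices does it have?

6

Each face has 3 edges and each edge borders two faces, so 2E = 3F.
Each vertex has degree 4, so 4V = 2E and hence V = 3F/4.
Euler: V − E + F = 2 ⇒ (3F/4) − (3F/2) + F = 2.
Multiply by 8: (6 − 12 + 8)F = 16, i.e. 2F = 16.
So F = 8, E = 3·8/2 = 12, V = 3·8/4 = 6.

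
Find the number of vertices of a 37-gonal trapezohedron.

The n-trapezohedron (dual of the n-antiprism) has V = 2·37 + 2 = 76, E = 4·37 = 148, F = 2·37 = 74.
Check: V − E + F = 76 − 148 + 74 = 2.

76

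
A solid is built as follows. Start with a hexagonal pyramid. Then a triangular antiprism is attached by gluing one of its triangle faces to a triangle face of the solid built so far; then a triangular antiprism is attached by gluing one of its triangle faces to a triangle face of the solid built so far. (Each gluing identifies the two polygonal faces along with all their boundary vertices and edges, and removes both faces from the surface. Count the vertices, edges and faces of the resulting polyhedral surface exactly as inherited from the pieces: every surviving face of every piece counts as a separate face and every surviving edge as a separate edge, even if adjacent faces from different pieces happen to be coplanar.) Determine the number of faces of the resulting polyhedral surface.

A hexagonal pyramid: V=7, E=12, F=7.
Attach a triangular antiprism (V=6, E=12, F=8) along a 3-gon: merge 3 vertices and 3 edges, delete both glued faces → V=10, E=21, F=13.
Attach a triangular antiprism (V=6, E=12, F=8) along a 3-gon: merge 3 vertices and 3 edges, delete both glued faces → V=13, E=30, F=19.
Check: V − E + F = 13 − 30 + 19 = 2.

19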